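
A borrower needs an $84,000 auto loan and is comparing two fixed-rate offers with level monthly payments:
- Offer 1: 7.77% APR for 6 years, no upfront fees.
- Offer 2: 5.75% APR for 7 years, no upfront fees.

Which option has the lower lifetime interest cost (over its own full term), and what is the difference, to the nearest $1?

Offer 2 by $3,129

Offer 1: at 7.77% the monthly rate is 0.0064750, so the payment is 84,000 × 0.0064750 / (1 − 1.0064750^−72) = $1,463.38.
Total interest on Offer 1 = 72 × $1,463.38 − $84,000 = $21,363.36.
Offer 2: at 5.75% the monthly rate is 0.0047917, so the payment is 84,000 × 0.0047917 / (1 − 1.0047917^−84) = $1,217.08.
Total interest on Offer 2 = 84 × $1,217.08 − $84,000 = $18,234.72.
Offer 2 is lower by $3,128.64.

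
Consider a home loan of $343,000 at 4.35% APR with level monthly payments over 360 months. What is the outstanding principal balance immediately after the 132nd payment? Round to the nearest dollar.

$264,611

With monthly rate i = 4.35%/12 = 0.0036250, the balance after k of n payments is P · [(1+i)^n − (1+i)^k] / [(1+i)^n − 1].
(1+0.0036250)^360 = 3.67899784 and (1+0.0036250)^132 = 1.61225659, so the balance is 343,000 × (3.67899784 − 1.61225659) / (3.67899784 − 1) = $264,610.98.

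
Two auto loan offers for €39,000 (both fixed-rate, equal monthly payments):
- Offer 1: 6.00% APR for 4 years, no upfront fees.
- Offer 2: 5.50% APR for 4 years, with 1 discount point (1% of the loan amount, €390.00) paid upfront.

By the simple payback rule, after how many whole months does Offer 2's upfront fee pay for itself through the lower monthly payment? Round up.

Offer 1: monthly rate = 6%/12 = 0.0050000; payment = 39,000 × 0.0050000 / (1 − (1+0.0050000)^−48) = €915.92.
Offer 2: at 5.50% the monthly rate is 0.0045833, so the payment is 39,000 × 0.0045833 / (1 − 1.0045833^−48) = €907.00.
Monthly savings = €915.92 − €907.00 = €8.92.
Break-even = €390.00 / €8.92 = 43.72 → 44 months.

44 months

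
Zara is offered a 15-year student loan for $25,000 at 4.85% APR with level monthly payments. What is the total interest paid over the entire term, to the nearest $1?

Monthly rate = 4.85%/12 = 0.0040417; payment = 25,000 × 0.0040417 / (1 − (1+0.0040417)^−180) = $195.75.
Total paid = 180 × $195.75 = $35,235.00; interest = $35,235.00 − $25,000 = $10,235.00.

$10,235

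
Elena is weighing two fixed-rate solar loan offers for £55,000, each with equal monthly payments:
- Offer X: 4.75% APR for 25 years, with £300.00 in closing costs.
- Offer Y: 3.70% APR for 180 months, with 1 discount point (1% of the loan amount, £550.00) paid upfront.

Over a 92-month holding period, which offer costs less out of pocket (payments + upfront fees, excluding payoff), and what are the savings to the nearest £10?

Offer X by £8,070

Offer X: monthly rate = 4.75%/12 = 0.0039583; payment = 55,000 × 0.0039583 / (1 − (1+0.0039583)^−300) = £313.56.
Offer Y: monthly rate = 3.7%/12 = 0.0030833; payment = 55,000 × 0.0030833 / (1 − (1+0.0030833)^−180) = £398.61.
Over 92 months: Offer X costs 92 × £313.56 + £300.00 = £29,147.52; Offer Y costs 92 × £398.61 + £550.00 = £37,222.12.
Offer X is cheaper by £37,222.12 − £29,147.52 = £8,074.60.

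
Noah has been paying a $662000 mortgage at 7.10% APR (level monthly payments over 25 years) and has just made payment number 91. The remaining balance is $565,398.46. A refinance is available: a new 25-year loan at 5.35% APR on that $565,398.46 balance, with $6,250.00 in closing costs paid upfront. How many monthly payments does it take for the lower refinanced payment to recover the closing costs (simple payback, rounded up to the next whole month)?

Current payment = 662,000 × 7.1%/12 / (1 − (1+0.0059167)^−300) = $4,721.19.
Refinanced payment = 565,398.46 × 0.0044583 / (1 − (1+0.0044583)^−300) = $3,421.58.
Monthly savings = $4,721.19 − $3,421.58 = $1,299.61.
Break-even = $6,250.00 / $1,299.61 = 4.81 → 5 months.

5 months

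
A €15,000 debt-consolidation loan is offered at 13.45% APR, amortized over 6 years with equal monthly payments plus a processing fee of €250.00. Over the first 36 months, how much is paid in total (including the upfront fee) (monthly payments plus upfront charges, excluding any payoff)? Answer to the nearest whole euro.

Monthly rate = 13.45%/12 = 0.0112083; payment = 15,000 × 0.0112083 / (1 − (1+0.0112083)^−72) = €304.69.
Total outlay = 36 × €304.69 + €250.00 = €11,218.84.

€11,219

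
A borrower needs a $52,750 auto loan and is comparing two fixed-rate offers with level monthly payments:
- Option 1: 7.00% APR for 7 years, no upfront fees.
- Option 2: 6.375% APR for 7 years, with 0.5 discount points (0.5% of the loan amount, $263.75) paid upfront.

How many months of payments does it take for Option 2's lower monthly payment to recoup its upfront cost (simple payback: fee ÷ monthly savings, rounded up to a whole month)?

Option 1: monthly rate = 7%/12 = 0.0058333; payment = 52,750 × 0.0058333 / (1 − (1+0.0058333)^−84) = $796.14.
Option 2: monthly rate = 6.375%/12 = 0.0053125; payment = 52,750 × 0.0053125 / (1 − (1+0.0053125)^−84) = $780.12.
Monthly savings = $796.14 − $780.12 = $16.02.
Break-even = $263.75 / $16.02 = 16.46 → 17 months.

17 months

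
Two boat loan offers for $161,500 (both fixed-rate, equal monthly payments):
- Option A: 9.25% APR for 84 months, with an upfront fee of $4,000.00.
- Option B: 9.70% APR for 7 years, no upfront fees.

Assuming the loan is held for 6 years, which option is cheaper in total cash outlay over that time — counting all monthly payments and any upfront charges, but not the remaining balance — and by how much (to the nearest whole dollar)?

Option B by $1,322

Option A: at 9.25% the monthly rate is 0.0077083, so the payment is 161,500 × 0.0077083 / (1 − 1.0077083^−84) = $2,618.92.
Option B: monthly rate = 9.7%/12 = 0.0080833; payment = 161,500 × 0.0080833 / (1 − (1+0.0080833)^−84) = $2,656.12.
Over 72 months: Option A costs 72 × $2,618.92 + $4,000.00 = $192,562.24; Option B costs 72 × $2,656.12 = $191,240.64.
Option B is cheaper by $192,562.24 − $191,240.64 = $1,321.60.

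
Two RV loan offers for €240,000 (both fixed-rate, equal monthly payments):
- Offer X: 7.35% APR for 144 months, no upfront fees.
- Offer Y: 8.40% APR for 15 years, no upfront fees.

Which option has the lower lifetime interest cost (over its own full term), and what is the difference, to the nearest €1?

Offer X: monthly rate = 7.35%/12 = 0.0061250; payment = 240,000 × 0.0061250 / (1 − (1+0.0061250)^−144) = €2,513.12.
Total interest on Offer X = 144 × €2,513.12 − €240,000 = €121,889.28.
Offer Y: at 8.40% the monthly rate is 0.0070000, so the payment is 240,000 × 0.0070000 / (1 − 1.0070000^−180) = €2,349.33.
Total interest on Offer Y = 180 × €2,349.33 − €240,000 = €182,879.40.
Offer X is lower by €60,990.12.

Offer X by €60,990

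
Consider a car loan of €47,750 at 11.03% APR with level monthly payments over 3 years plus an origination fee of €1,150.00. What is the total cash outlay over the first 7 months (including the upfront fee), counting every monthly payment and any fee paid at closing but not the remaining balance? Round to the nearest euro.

Monthly rate = 11.03%/12 = 0.0091917; payment = 47,750 × 0.0091917 / (1 − (1+0.0091917)^−36) = €1,563.95.
Total outlay = 7 × €1,563.95 + €1,150.00 = €12,097.65.

€12,098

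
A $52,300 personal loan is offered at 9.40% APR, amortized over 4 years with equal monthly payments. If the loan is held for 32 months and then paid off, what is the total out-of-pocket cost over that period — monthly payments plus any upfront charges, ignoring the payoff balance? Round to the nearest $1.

At 9.40% the monthly rate is 0.0078333, so the payment is 52,300 × 0.0078333 / (1 − 1.0078333^−48) = $1,311.44.
Total outlay = 32 × $1,311.44 = $41,966.08.

$41,966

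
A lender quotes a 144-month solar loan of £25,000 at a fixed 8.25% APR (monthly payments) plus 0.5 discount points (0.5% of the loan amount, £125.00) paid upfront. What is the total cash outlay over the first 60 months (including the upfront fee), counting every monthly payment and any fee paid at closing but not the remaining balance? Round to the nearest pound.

£16,568

At 8.25% the monthly rate is 0.0068750, so the payment is 25,000 × 0.0068750 / (1 − 1.0068750^−144) = £274.05.
Total outlay = 60 × £274.05 + £125.00 = £16,568.00.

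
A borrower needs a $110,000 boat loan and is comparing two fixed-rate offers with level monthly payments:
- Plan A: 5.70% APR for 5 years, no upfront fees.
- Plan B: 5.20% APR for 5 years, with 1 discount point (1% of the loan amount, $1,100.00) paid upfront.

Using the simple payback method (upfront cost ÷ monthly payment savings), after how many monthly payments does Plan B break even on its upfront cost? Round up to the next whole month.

Plan A: monthly rate = 5.7%/12 = 0.0047500; payment = 110,000 × 0.0047500 / (1 − (1+0.0047500)^−60) = $2,111.30.
Plan B: monthly rate = 5.2%/12 = 0.0043333; payment = 110,000 × 0.0043333 / (1 − (1+0.0043333)^−60) = $2,085.93.
Monthly savings = $2,111.30 − $2,085.93 = $25.37.
Break-even = $1,100.00 / $25.37 = 43.36 → 44 months.

44 months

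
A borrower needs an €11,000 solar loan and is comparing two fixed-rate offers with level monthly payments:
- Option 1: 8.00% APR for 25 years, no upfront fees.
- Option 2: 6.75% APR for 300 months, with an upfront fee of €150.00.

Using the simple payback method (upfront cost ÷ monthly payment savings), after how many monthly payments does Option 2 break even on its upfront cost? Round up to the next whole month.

Option 1: monthly rate = 8%/12 = 0.0066667; payment = 11,000 × 0.0066667 / (1 − (1+0.0066667)^−300) = €84.90.
Option 2: at 6.75% the monthly rate is 0.0056250, so the payment is 11,000 × 0.0056250 / (1 − 1.0056250^−300) = €76.00.
Monthly savings = €84.90 − €76.00 = €8.90.
Break-even = €150.00 / €8.90 = 16.85 → 17 months.

17 months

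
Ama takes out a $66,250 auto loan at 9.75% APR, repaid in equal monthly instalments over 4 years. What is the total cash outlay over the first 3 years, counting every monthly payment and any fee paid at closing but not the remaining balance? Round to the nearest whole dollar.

$60,204

Monthly rate = 9.75%/12 = 0.0081250; payment = 66,250 × 0.0081250 / (1 − (1+0.0081250)^−48) = $1,672.33.
Total outlay = 36 × $1,672.33 = $60,203.88.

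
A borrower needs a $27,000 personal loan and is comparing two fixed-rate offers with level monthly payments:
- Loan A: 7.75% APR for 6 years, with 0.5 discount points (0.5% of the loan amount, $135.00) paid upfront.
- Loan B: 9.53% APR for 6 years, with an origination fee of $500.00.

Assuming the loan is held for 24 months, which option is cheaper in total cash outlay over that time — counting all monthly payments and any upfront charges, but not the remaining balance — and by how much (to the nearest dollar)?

Loan A by $934

Loan A: at 7.75% the monthly rate is 0.0064583, so the payment is 27,000 × 0.0064583 / (1 − 1.0064583^−72) = $470.11.
Loan B: at 9.53% the monthly rate is 0.0079417, so the payment is 27,000 × 0.0079417 / (1 − 1.0079417^−72) = $493.82.
Over 24 months: Loan A costs 24 × $470.11 + $135.00 = $11,417.64; Loan B costs 24 × $493.82 + $500.00 = $12,351.68.
Loan A is cheaper by $12,351.68 − $11,417.64 = $934.04.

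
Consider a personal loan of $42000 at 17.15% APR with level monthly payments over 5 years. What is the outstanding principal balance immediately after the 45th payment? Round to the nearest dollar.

$14,049

With monthly rate i = 17.15%/12 = 0.0142917, the balance after k of n payments is P · [(1+i)^n − (1+i)^k] / [(1+i)^n − 1].
(1+0.0142917)^60 = 2.34299543 and (1+0.0142917)^45 = 1.89377588, so the balance is 42,000 × (2.34299543 − 1.89377588) / (2.34299543 − 1) = $14,048.61.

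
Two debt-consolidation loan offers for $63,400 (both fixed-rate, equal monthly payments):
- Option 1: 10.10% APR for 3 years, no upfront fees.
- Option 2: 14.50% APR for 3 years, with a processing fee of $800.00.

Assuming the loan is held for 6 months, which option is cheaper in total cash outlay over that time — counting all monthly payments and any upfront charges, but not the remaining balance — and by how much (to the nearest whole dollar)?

Option 1: monthly rate = 10.1%/12 = 0.0084167; payment = 63,400 × 0.0084167 / (1 − (1+0.0084167)^−36) = $2,048.72.
Option 2: at 14.50% the monthly rate is 0.0120833, so the payment is 63,400 × 0.0120833 / (1 − 1.0120833^−36) = $2,182.29.
Over 6 months: Option 1 costs 6 × $2,048.72 = $12,292.32; Option 2 costs 6 × $2,182.29 + $800.00 = $13,893.74.
Option 1 is cheaper by $13,893.74 − $12,292.32 = $1,601.42.

Option 1 by $1,601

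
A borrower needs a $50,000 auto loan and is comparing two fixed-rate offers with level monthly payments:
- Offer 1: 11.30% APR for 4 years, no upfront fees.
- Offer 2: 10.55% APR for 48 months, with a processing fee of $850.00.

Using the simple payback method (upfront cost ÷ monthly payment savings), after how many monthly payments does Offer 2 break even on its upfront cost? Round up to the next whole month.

Offer 1: monthly rate = 11.3%/12 = 0.0094167; payment = 50,000 × 0.0094167 / (1 − (1+0.0094167)^−48) = $1,299.57.
Offer 2: at 10.55% the monthly rate is 0.0087917, so the payment is 50,000 × 0.0087917 / (1 − 1.0087917^−48) = $1,281.38.
Monthly savings = $1,299.57 − $1,281.38 = $18.19.
Break-even = $850.00 / $18.19 = 46.73 → 47 months.

47 months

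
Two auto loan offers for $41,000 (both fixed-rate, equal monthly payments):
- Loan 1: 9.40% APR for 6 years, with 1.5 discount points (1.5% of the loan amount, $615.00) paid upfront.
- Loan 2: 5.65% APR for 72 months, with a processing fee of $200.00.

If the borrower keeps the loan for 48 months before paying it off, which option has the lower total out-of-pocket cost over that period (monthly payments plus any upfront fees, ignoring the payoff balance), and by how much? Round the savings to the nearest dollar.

Loan 1: monthly rate = 9.4%/12 = 0.0078333; payment = 41,000 × 0.0078333 / (1 − (1+0.0078333)^−72) = $747.21.
Loan 2: at 5.65% the monthly rate is 0.0047083, so the payment is 41,000 × 0.0047083 / (1 − 1.0047083^−72) = $672.74.
Over 48 months: Loan 1 costs 48 × $747.21 + $615.00 = $36,481.08; Loan 2 costs 48 × $672.74 + $200.00 = $32,491.52.
Loan 2 is cheaper by $36,481.08 − $32,491.52 = $3,989.56.

Loan 2 by $3,990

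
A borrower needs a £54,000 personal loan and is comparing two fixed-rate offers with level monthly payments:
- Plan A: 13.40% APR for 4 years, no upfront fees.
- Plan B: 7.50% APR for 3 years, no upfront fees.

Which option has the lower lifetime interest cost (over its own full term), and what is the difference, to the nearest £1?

Plan A: monthly rate = 13.4%/12 = 0.0111667; payment = 54,000 × 0.0111667 / (1 − (1+0.0111667)^−48) = £1,459.43.
Total interest on Plan A = 48 × £1,459.43 − £54,000 = £16,052.64.
Plan B: at 7.50% the monthly rate is 0.0062500, so the payment is 54,000 × 0.0062500 / (1 − 1.0062500^−36) = £1,679.74.
Total interest on Plan B = 36 × £1,679.74 − £54,000 = £6,470.64.
Plan B is lower by £9,582.00.

Plan B by £9,582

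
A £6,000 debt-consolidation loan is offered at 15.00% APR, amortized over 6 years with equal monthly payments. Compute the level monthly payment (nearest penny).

£126.87

Monthly rate = 15%/12 = 0.0125000; payment = 6,000 × 0.0125000 / (1 − (1+0.0125000)^−72) = £126.87.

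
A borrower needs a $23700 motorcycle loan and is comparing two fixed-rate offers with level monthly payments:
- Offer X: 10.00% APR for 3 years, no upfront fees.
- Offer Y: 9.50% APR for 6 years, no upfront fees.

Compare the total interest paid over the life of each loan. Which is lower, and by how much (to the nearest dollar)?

Offer X by $3,654

Offer X: at 10.00% the monthly rate is 0.0083333, so the payment is 23,700 × 0.0083333 / (1 − 1.0083333^−36) = $764.73.
Total interest on Offer X = 36 × $764.73 − $23,700 = $3,830.28.
Offer Y: monthly rate = 9.5%/12 = 0.0079167; payment = 23,700 × 0.0079167 / (1 − (1+0.0079167)^−72) = $433.11.
Total interest on Offer Y = 72 × $433.11 − $23,700 = $7,483.92.
Offer X is lower by $3,653.64.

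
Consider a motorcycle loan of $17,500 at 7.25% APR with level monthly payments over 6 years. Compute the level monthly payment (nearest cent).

$300.46

At 7.25% the monthly rate is 0.0060417, so the payment is 17,500 × 0.0060417 / (1 − 1.0060417^−72) = $300.46.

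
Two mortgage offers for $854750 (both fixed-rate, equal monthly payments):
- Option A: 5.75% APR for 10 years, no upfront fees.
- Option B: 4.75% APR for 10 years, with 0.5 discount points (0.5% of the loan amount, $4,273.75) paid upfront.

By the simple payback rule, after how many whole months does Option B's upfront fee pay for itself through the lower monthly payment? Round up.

Option A: at 5.75% the monthly rate is 0.0047917, so the payment is 854,750 × 0.0047917 / (1 − 1.0047917^−120) = $9,382.52.
Option B: at 4.75% the monthly rate is 0.0039583, so the payment is 854,750 × 0.0039583 / (1 − 1.0039583^−120) = $8,961.86.
Monthly savings = $9,382.52 − $8,961.86 = $420.66.
Break-even = $4,273.75 / $420.66 = 10.16 → 11 months.

11 months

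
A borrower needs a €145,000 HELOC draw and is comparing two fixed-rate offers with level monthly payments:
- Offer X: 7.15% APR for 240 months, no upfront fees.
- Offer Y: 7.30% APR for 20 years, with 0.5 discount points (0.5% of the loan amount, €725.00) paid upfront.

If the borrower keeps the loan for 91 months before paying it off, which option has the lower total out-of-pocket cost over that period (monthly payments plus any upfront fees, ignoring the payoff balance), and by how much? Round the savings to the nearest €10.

Offer X by €1,920

Offer X: monthly rate = 7.15%/12 = 0.0059583; payment = 145,000 × 0.0059583 / (1 − (1+0.0059583)^−240) = €1,137.28.
Offer Y: at 7.30% the monthly rate is 0.0060833, so the payment is 145,000 × 0.0060833 / (1 − 1.0060833^−240) = €1,150.44.
Over 91 months: Offer X costs 91 × €1,137.28 = €103,492.48; Offer Y costs 91 × €1,150.44 + €725.00 = €105,415.04.
Offer X is cheaper by €105,415.04 − €103,492.48 = €1,922.56.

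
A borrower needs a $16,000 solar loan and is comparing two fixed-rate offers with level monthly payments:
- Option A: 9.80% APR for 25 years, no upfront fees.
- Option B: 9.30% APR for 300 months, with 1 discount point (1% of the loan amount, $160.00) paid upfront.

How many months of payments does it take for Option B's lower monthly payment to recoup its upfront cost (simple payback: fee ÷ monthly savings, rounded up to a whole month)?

29 months

Option A: at 9.80% the monthly rate is 0.0081667, so the payment is 16,000 × 0.0081667 / (1 − 1.0081667^−300) = $143.14.
Option B: at 9.30% the monthly rate is 0.0077500, so the payment is 16,000 × 0.0077500 / (1 − 1.0077500^−300) = $137.57.
Monthly savings = $143.14 − $137.57 = $5.57.
Break-even = $160.00 / $5.57 = 28.73 → 29 months.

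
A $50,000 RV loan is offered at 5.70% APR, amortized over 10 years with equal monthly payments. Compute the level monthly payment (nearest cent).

$547.60

Monthly rate = 5.7%/12 = 0.0047500; payment = 50,000 × 0.0047500 / (1 − (1+0.0047500)^−120) = $547.60.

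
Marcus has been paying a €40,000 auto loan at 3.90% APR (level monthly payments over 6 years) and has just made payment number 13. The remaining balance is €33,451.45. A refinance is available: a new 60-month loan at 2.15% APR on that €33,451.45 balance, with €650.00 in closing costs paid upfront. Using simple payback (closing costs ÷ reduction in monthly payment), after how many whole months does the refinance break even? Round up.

19 months

Current payment = 40,000 × 3.9%/12 / (1 − (1+0.0032500)^−72) = €623.99.
Refinanced payment = 33,451.45 × 0.0017917 / (1 − (1+0.0017917)^−60) = €588.53.
Monthly savings = €623.99 − €588.53 = €35.46.
Break-even = €650.00 / €35.46 = 18.33 → 19 months.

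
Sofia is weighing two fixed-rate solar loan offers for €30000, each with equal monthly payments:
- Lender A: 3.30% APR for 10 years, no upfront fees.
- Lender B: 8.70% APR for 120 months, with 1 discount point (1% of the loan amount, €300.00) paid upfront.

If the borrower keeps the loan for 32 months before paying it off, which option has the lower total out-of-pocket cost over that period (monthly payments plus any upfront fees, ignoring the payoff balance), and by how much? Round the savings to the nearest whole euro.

Lender A: at 3.30% the monthly rate is 0.0027500, so the payment is 30,000 × 0.0027500 / (1 − 1.0027500^−120) = €293.86.
Lender B: at 8.70% the monthly rate is 0.0072500, so the payment is 30,000 × 0.0072500 / (1 − 1.0072500^−120) = €375.17.
Over 32 months: Lender A costs 32 × €293.86 = €9,403.52; Lender B costs 32 × €375.17 + €300.00 = €12,305.44.
Lender A is cheaper by €12,305.44 − €9,403.52 = €2,901.92.

Lender A by €2,902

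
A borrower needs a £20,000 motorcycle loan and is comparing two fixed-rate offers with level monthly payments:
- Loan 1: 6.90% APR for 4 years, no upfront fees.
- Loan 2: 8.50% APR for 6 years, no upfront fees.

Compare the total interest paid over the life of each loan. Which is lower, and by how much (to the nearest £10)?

Loan 1: at 6.90% the monthly rate is 0.0057500, so the payment is 20,000 × 0.0057500 / (1 − 1.0057500^−48) = £478.00.
Total interest on Loan 1 = 48 × £478.00 − £20,000 = £2,944.00.
Loan 2: at 8.50% the monthly rate is 0.0070833, so the payment is 20,000 × 0.0070833 / (1 − 1.0070833^−72) = £355.57.
Total interest on Loan 2 = 72 × £355.57 − £20,000 = £5,601.04.
Loan 1 is lower by £2,657.04.

Loan 1 by £2,660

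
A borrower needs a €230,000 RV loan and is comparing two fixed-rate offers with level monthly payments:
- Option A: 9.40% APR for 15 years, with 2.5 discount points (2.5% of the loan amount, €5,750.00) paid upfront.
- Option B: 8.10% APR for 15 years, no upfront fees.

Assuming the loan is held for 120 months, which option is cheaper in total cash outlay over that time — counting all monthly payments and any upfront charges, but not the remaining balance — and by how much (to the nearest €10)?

Option A: at 9.40% the monthly rate is 0.0078333, so the payment is 230,000 × 0.0078333 / (1 − 1.0078333^−180) = €2,387.86.
Option B: at 8.10% the monthly rate is 0.0067500, so the payment is 230,000 × 0.0067500 / (1 − 1.0067500^−180) = €2,211.30.
Over 120 months: Option A costs 120 × €2,387.86 + €5,750.00 = €292,293.20; Option B costs 120 × €2,211.30 = €265,356.00.
Option B is cheaper by €292,293.20 − €265,356.00 = €26,937.20.

Option B by €26,940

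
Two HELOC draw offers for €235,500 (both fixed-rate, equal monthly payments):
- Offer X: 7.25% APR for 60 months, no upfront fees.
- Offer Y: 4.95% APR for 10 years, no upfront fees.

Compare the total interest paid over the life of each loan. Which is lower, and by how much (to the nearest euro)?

Offer X by €17,590

Offer X: at 7.25% the monthly rate is 0.0060417, so the payment is 235,500 × 0.0060417 / (1 − 1.0060417^−60) = €4,691.01.
Total interest on Offer X = 60 × €4,691.01 − €235,500 = €45,960.60.
Offer Y: at 4.95% the monthly rate is 0.0041250, so the payment is 235,500 × 0.0041250 / (1 − 1.0041250^−120) = €2,492.09.
Total interest on Offer Y = 120 × €2,492.09 − €235,500 = €63,550.80.
Offer X is lower by €17,590.20.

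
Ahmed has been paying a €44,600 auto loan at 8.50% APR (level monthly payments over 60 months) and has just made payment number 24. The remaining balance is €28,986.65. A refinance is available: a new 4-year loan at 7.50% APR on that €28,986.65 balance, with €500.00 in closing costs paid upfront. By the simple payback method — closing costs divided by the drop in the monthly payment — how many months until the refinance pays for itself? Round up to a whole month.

3 months

Current payment = 44,600 × 8.5%/12 / (1 − (1+0.0070833)^−60) = €915.04.
Refinanced payment = 28,986.65 × 0.0062500 / (1 − (1+0.0062500)^−48) = €700.87.
Monthly savings = €915.04 − €700.87 = €214.17.
Break-even = €500.00 / €214.17 = 2.33 → 3 months.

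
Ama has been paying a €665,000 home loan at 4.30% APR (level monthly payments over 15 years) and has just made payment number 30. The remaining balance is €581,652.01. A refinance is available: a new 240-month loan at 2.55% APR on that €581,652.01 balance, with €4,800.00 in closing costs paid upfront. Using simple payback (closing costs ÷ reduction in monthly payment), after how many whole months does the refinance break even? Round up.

3 months

Current payment = 665,000 × 4.3%/12 / (1 − (1+0.0035833)^−180) = €5,019.50.
Refinanced payment = 581,652.01 × 0.0021250 / (1 − (1+0.0021250)^−240) = €3,096.38.
Monthly savings = €5,019.50 − €3,096.38 = €1,923.12.
Break-even = €4,800.00 / €1,923.12 = 2.50 → 3 months.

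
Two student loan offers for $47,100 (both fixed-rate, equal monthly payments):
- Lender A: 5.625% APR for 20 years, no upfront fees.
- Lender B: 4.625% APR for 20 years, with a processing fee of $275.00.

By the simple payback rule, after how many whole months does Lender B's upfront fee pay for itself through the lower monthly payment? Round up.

11 months

Lender A: monthly rate = 5.625%/12 = 0.0046875; payment = 47,100 × 0.0046875 / (1 − (1+0.0046875)^−240) = $327.33.
Lender B: at 4.625% the monthly rate is 0.0038542, so the payment is 47,100 × 0.0038542 / (1 − 1.0038542^−240) = $301.17.
Monthly savings = $327.33 − $301.17 = $26.16.
Break-even = $275.00 / $26.16 = 10.51 → 11 months.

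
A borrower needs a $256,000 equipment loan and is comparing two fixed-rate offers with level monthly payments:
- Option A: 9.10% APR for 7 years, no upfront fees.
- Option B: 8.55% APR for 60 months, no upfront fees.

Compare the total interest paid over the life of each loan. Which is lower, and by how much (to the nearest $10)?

Option A: monthly rate = 9.1%/12 = 0.0075833; payment = 256,000 × 0.0075833 / (1 − (1+0.0075833)^−84) = $4,131.81.
Total interest on Option A = 84 × $4,131.81 − $256,000 = $91,072.04.
Option B: monthly rate = 8.55%/12 = 0.0071250; payment = 256,000 × 0.0071250 / (1 − (1+0.0071250)^−60) = $5,258.40.
Total interest on Option B = 60 × $5,258.40 − $256,000 = $59,504.00.
Option B is lower by $31,568.04.

Option B by $31,570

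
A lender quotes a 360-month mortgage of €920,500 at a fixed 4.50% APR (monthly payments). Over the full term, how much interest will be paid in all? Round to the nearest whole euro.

€758,554

Monthly rate = 4.5%/12 = 0.0037500; payment = 920,500 × 0.0037500 / (1 − (1+0.0037500)^−360) = €4,664.04.
Total paid = 360 × €4,664.04 = €1,679,054.40; interest = €1,679,054.40 − €920,500 = €758,554.40.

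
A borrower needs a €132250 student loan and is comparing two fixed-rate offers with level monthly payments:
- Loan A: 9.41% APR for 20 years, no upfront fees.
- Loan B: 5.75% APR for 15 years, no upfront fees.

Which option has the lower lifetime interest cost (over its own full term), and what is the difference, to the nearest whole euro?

Loan B by €96,316

Loan A: at 9.41% the monthly rate is 0.0078417, so the payment is 132,250 × 0.0078417 / (1 − 1.0078417^−240) = €1,224.98.
Total interest on Loan A = 240 × €1,224.98 − €132,250 = €161,745.20.
Loan B: monthly rate = 5.75%/12 = 0.0047917; payment = 132,250 × 0.0047917 / (1 − (1+0.0047917)^−180) = €1,098.22.
Total interest on Loan B = 180 × €1,098.22 − €132,250 = €65,429.60.
Loan B is lower by €96,315.60.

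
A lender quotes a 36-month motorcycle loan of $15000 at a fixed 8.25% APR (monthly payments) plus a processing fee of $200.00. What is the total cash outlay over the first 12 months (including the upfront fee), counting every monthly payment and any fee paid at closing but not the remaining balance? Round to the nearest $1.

At 8.25% the monthly rate is 0.0068750, so the payment is 15,000 × 0.0068750 / (1 − 1.0068750^−36) = $471.78.
Total outlay = 12 × $471.78 + $200.00 = $5,861.36.

$5,861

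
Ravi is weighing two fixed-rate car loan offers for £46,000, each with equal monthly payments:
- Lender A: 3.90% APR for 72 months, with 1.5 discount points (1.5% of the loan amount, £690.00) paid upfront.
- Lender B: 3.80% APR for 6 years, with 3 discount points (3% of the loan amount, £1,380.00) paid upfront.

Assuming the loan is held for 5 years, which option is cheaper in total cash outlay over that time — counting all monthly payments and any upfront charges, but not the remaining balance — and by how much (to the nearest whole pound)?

Lender A by £565

Lender A: at 3.90% the monthly rate is 0.0032500, so the payment is 46,000 × 0.0032500 / (1 − 1.0032500^−72) = £717.58.
Lender B: monthly rate = 3.8%/12 = 0.0031667; payment = 46,000 × 0.0031667 / (1 − (1+0.0031667)^−72) = £715.49.
Over 60 months: Lender A costs 60 × £717.58 + £690.00 = £43,744.80; Lender B costs 60 × £715.49 + £1,380.00 = £44,309.40.
Lender A is cheaper by £44,309.40 − £43,744.80 = £564.60.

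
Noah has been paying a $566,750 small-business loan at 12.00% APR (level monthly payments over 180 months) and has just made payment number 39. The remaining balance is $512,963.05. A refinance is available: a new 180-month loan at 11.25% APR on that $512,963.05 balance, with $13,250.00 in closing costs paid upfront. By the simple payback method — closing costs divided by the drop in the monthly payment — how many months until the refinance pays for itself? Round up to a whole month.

Current payment = 566,750 × 12%/12 / (1 − (1+0.0100000)^−180) = $6,801.95.
Refinanced payment = 512,963.05 × 0.0093750 / (1 − (1+0.0093750)^−180) = $5,911.10.
Monthly savings = $6,801.95 − $5,911.10 = $890.85.
Break-even = $13,250.00 / $890.85 = 14.87 → 15 months.

15 months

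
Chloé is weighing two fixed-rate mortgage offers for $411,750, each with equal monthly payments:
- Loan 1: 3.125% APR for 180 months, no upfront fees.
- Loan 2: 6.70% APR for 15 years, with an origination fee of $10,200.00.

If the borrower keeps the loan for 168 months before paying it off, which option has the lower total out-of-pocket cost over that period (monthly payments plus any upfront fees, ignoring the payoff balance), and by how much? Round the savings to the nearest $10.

Loan 1: at 3.125% the monthly rate is 0.0026042, so the payment is 411,750 × 0.0026042 / (1 − 1.0026042^−180) = $2,868.29.
Loan 2: monthly rate = 6.7%/12 = 0.0055833; payment = 411,750 × 0.0055833 / (1 − (1+0.0055833)^−180) = $3,632.21.
Over 168 months: Loan 1 costs 168 × $2,868.29 = $481,872.72; Loan 2 costs 168 × $3,632.21 + $10,200.00 = $620,411.28.
Loan 1 is cheaper by $620,411.28 − $481,872.72 = $138,538.56.

Loan 1 by $138,540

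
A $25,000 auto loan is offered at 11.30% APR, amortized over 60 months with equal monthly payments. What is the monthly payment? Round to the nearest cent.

$547.31

At 11.30% the monthly rate is 0.0094167, so the payment is 25,000 × 0.0094167 / (1 − 1.0094167^−60) = $547.31.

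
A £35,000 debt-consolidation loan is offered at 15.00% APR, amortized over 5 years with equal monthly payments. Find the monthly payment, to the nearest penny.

Monthly rate = 15%/12 = 0.0125000; payment = 35,000 × 0.0125000 / (1 − (1+0.0125000)^−60) = £832.65.

£832.65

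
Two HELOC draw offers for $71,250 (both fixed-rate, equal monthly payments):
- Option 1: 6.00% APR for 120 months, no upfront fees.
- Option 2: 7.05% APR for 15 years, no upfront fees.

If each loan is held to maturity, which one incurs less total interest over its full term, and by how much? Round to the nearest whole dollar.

Option 1 by $20,711

Option 1: monthly rate = 6%/12 = 0.0050000; payment = 71,250 × 0.0050000 / (1 − (1+0.0050000)^−120) = $791.02.
Total interest on Option 1 = 120 × $791.02 − $71,250 = $23,672.40.
Option 2: at 7.05% the monthly rate is 0.0058750, so the payment is 71,250 × 0.0058750 / (1 − 1.0058750^−180) = $642.41.
Total interest on Option 2 = 180 × $642.41 − $71,250 = $44,383.80.
Option 1 is lower by $20,711.40.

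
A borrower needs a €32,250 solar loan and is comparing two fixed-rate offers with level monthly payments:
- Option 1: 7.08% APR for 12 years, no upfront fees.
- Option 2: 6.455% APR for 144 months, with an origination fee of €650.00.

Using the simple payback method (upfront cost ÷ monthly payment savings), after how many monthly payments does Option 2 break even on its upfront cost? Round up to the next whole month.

61 months

Option 1: at 7.08% the monthly rate is 0.0059000, so the payment is 32,250 × 0.0059000 / (1 − 1.0059000^−144) = €333.03.
Option 2: at 6.455% the monthly rate is 0.0053792, so the payment is 32,250 × 0.0053792 / (1 − 1.0053792^−144) = €322.36.
Monthly savings = €333.03 − €322.36 = €10.67.
Break-even = €650.00 / €10.67 = 60.92 → 61 months.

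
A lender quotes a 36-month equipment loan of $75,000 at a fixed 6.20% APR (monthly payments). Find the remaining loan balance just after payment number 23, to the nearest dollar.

$28,701

With monthly rate i = 6.2%/12 = 0.0051667, the balance after k of n payments is P · [(1+i)^n − (1+i)^k] / [(1+i)^n − 1].
(1+0.0051667)^36 = 1.20384566 and (1+0.0051667)^23 = 1.12583772, so the balance is 75,000 × (1.20384566 − 1.12583772) / (1.20384566 − 1) = $28,701.10.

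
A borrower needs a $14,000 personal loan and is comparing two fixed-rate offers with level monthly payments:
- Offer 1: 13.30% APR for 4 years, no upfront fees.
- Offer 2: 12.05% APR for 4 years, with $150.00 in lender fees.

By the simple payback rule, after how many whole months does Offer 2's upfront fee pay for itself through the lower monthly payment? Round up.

18 months

Offer 1: monthly rate = 13.3%/12 = 0.0110833; payment = 14,000 × 0.0110833 / (1 − (1+0.0110833)^−48) = $377.67.
Offer 2: monthly rate = 12.05%/12 = 0.0100417; payment = 14,000 × 0.0100417 / (1 − (1+0.0100417)^−48) = $369.02.
Monthly savings = $377.67 − $369.02 = $8.65.
Break-even = $150.00 / $8.65 = 17.34 → 18 months.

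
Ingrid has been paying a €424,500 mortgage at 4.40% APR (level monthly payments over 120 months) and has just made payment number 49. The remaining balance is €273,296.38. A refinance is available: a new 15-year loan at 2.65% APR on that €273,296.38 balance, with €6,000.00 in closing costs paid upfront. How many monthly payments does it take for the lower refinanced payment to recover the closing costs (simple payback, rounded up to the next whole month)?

3 months

Current payment = 424,500 × 4.4%/12 / (1 − (1+0.0036667)^−120) = €4,379.02.
Refinanced payment = 273,296.38 × 0.0022083 / (1 − (1+0.0022083)^−180) = €1,841.67.
Monthly savings = €4,379.02 − €1,841.67 = €2,537.35.
Break-even = €6,000.00 / €2,537.35 = 2.36 → 3 months.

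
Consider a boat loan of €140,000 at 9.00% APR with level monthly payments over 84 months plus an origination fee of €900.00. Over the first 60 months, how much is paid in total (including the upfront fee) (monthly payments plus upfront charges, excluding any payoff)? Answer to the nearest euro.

€136,048

At 9.00% the monthly rate is 0.0075000, so the payment is 140,000 × 0.0075000 / (1 − 1.0075000^−84) = €2,252.47.
Total outlay = 60 × €2,252.47 + €900.00 = €136,048.20.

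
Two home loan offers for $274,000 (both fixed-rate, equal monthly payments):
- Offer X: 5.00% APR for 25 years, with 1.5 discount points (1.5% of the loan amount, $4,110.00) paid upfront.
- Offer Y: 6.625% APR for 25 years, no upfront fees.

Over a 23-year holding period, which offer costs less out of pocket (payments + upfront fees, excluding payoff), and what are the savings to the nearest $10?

Offer X by $70,340

Offer X: monthly rate = 5%/12 = 0.0041667; payment = 274,000 × 0.0041667 / (1 − (1+0.0041667)^−300) = $1,601.78.
Offer Y: at 6.625% the monthly rate is 0.0055208, so the payment is 274,000 × 0.0055208 / (1 − 1.0055208^−300) = $1,871.53.
Over 276 months: Offer X costs 276 × $1,601.78 + $4,110.00 = $446,201.28; Offer Y costs 276 × $1,871.53 = $516,542.28.
Offer X is cheaper by $516,542.28 − $446,201.28 = $70,341.00.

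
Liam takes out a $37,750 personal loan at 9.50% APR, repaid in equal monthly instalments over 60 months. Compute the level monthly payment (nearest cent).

$792.82

At 9.50% the monthly rate is 0.0079167, so the payment is 37,750 × 0.0079167 / (1 − 1.0079167^−60) = $792.82.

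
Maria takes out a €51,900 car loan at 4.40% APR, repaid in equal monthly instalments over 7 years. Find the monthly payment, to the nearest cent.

Monthly rate = 4.4%/12 = 0.0036667; payment = 51,900 × 0.0036667 / (1 − (1+0.0036667)^−84) = €719.01.

€719.01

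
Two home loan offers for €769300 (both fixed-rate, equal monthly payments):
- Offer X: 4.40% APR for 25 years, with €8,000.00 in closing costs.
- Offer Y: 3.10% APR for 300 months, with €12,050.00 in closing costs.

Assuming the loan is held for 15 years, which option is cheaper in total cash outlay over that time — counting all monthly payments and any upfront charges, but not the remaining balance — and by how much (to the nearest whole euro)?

Offer X: monthly rate = 4.4%/12 = 0.0036667; payment = 769,300 × 0.0036667 / (1 − (1+0.0036667)^−300) = €4,232.47.
Offer Y: at 3.10% the monthly rate is 0.0025833, so the payment is 769,300 × 0.0025833 / (1 − 1.0025833^−300) = €3,688.25.
Over 180 months: Offer X costs 180 × €4,232.47 + €8,000.00 = €769,844.60; Offer Y costs 180 × €3,688.25 + €12,050.00 = €675,935.00.
Offer Y is cheaper by €769,844.60 − €675,935.00 = €93,909.60.

Offer Y by €93,910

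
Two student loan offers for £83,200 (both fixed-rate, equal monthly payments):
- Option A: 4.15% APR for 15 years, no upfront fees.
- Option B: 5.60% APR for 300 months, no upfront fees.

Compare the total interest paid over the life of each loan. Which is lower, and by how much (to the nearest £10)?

Option A by £42,870

Option A: monthly rate = 4.15%/12 = 0.0034583; payment = 83,200 × 0.0034583 / (1 − (1+0.0034583)^−180) = £621.69.
Total interest on Option A = 180 × £621.69 − £83,200 = £28,704.20.
Option B: at 5.60% the monthly rate is 0.0046667, so the payment is 83,200 × 0.0046667 / (1 − 1.0046667^−300) = £515.90.
Total interest on Option B = 300 × £515.90 − £83,200 = £71,570.00.
Option A is lower by £42,865.80.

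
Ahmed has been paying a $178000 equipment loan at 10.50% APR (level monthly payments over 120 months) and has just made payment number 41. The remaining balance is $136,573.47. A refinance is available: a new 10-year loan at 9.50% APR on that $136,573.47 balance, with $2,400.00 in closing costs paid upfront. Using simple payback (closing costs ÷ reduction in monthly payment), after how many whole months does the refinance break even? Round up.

4 months

Current payment = 178,000 × 10.5%/12 / (1 − (1+0.0087500)^−120) = $2,401.84.
Refinanced payment = 136,573.47 × 0.0079167 / (1 − (1+0.0079167)^−120) = $1,767.23.
Monthly savings = $2,401.84 − $1,767.23 = $634.61.
Break-even = $2,400.00 / $634.61 = 3.78 → 4 months.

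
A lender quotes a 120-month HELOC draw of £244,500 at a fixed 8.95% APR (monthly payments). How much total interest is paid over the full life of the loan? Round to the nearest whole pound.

At 8.95% the monthly rate is 0.0074583, so the payment is 244,500 × 0.0074583 / (1 − 1.0074583^−120) = £3,090.61.
Total paid = 120 × £3,090.61 = £370,873.20; interest = £370,873.20 − £244,500 = £126,373.20.

£126,373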